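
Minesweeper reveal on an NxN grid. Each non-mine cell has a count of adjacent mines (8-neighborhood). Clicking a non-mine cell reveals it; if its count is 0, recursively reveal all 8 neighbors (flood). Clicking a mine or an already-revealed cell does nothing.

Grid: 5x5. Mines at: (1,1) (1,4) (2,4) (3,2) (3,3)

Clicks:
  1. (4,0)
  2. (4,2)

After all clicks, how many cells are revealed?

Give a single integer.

Click 1 (4,0) count=0: revealed 6 new [(2,0) (2,1) (3,0) (3,1) (4,0) (4,1)] -> total=6
Click 2 (4,2) count=2: revealed 1 new [(4,2)] -> total=7

Answer: 7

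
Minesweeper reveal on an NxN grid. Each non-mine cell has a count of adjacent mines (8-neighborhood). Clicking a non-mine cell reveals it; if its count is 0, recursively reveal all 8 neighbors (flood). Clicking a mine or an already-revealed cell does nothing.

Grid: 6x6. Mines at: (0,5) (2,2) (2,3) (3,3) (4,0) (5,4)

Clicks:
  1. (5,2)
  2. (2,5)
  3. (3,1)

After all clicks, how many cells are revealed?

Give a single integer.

Click 1 (5,2) count=0: revealed 6 new [(4,1) (4,2) (4,3) (5,1) (5,2) (5,3)] -> total=6
Click 2 (2,5) count=0: revealed 8 new [(1,4) (1,5) (2,4) (2,5) (3,4) (3,5) (4,4) (4,5)] -> total=14
Click 3 (3,1) count=2: revealed 1 new [(3,1)] -> total=15

Answer: 15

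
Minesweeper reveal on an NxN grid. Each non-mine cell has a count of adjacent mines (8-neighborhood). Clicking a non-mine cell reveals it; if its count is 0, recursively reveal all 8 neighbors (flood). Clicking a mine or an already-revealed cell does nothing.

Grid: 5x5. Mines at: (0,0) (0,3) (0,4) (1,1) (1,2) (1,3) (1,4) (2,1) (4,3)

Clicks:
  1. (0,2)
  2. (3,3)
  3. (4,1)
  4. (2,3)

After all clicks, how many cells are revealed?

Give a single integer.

Answer: 9

Derivation:
Click 1 (0,2) count=4: revealed 1 new [(0,2)] -> total=1
Click 2 (3,3) count=1: revealed 1 new [(3,3)] -> total=2
Click 3 (4,1) count=0: revealed 6 new [(3,0) (3,1) (3,2) (4,0) (4,1) (4,2)] -> total=8
Click 4 (2,3) count=3: revealed 1 new [(2,3)] -> total=9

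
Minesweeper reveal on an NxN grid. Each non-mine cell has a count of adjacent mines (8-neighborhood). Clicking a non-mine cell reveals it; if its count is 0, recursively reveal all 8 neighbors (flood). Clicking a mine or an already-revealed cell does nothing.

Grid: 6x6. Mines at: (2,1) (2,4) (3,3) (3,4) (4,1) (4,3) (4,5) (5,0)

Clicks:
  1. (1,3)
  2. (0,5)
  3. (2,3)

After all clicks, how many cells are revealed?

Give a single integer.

Answer: 13

Derivation:
Click 1 (1,3) count=1: revealed 1 new [(1,3)] -> total=1
Click 2 (0,5) count=0: revealed 11 new [(0,0) (0,1) (0,2) (0,3) (0,4) (0,5) (1,0) (1,1) (1,2) (1,4) (1,5)] -> total=12
Click 3 (2,3) count=3: revealed 1 new [(2,3)] -> total=13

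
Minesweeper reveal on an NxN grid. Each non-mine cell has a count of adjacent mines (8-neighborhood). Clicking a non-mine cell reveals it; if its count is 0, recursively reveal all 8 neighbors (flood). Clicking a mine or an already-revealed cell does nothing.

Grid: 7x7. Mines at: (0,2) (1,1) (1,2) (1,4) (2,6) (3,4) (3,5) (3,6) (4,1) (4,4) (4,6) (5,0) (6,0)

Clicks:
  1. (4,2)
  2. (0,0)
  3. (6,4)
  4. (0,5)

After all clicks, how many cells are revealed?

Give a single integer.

Answer: 15

Derivation:
Click 1 (4,2) count=1: revealed 1 new [(4,2)] -> total=1
Click 2 (0,0) count=1: revealed 1 new [(0,0)] -> total=2
Click 3 (6,4) count=0: revealed 12 new [(5,1) (5,2) (5,3) (5,4) (5,5) (5,6) (6,1) (6,2) (6,3) (6,4) (6,5) (6,6)] -> total=14
Click 4 (0,5) count=1: revealed 1 new [(0,5)] -> total=15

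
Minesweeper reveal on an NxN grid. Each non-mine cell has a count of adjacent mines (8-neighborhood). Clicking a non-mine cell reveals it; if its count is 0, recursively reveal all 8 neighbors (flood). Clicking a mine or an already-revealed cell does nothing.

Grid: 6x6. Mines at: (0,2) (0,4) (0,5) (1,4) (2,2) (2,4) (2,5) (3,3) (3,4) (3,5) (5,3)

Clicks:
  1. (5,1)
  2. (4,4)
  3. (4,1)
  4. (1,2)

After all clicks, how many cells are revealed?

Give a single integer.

Click 1 (5,1) count=0: revealed 15 new [(0,0) (0,1) (1,0) (1,1) (2,0) (2,1) (3,0) (3,1) (3,2) (4,0) (4,1) (4,2) (5,0) (5,1) (5,2)] -> total=15
Click 2 (4,4) count=4: revealed 1 new [(4,4)] -> total=16
Click 3 (4,1) count=0: revealed 0 new [(none)] -> total=16
Click 4 (1,2) count=2: revealed 1 new [(1,2)] -> total=17

Answer: 17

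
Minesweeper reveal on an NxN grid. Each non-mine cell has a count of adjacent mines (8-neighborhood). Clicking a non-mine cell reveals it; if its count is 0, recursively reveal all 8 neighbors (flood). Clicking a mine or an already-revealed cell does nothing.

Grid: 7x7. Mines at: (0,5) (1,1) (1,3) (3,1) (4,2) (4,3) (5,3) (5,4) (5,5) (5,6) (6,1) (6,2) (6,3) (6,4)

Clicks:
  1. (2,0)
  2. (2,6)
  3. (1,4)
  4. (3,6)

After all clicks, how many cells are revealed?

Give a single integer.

Answer: 13

Derivation:
Click 1 (2,0) count=2: revealed 1 new [(2,0)] -> total=1
Click 2 (2,6) count=0: revealed 12 new [(1,4) (1,5) (1,6) (2,4) (2,5) (2,6) (3,4) (3,5) (3,6) (4,4) (4,5) (4,6)] -> total=13
Click 3 (1,4) count=2: revealed 0 new [(none)] -> total=13
Click 4 (3,6) count=0: revealed 0 new [(none)] -> total=13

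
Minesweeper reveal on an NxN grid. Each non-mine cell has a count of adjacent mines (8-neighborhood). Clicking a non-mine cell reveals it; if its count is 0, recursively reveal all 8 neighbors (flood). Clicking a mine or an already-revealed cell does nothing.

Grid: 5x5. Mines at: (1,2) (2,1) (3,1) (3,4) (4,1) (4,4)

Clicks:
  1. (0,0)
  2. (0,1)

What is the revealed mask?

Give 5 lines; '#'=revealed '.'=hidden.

Click 1 (0,0) count=0: revealed 4 new [(0,0) (0,1) (1,0) (1,1)] -> total=4
Click 2 (0,1) count=1: revealed 0 new [(none)] -> total=4

Answer: ##...
##...
.....
.....
.....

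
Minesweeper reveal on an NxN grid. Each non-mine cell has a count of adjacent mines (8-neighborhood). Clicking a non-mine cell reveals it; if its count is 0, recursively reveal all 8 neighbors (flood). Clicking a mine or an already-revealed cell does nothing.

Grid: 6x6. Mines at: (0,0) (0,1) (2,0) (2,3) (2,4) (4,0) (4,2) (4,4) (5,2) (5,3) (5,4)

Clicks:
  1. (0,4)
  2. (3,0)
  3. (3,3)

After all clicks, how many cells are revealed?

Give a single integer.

Answer: 10

Derivation:
Click 1 (0,4) count=0: revealed 8 new [(0,2) (0,3) (0,4) (0,5) (1,2) (1,3) (1,4) (1,5)] -> total=8
Click 2 (3,0) count=2: revealed 1 new [(3,0)] -> total=9
Click 3 (3,3) count=4: revealed 1 new [(3,3)] -> total=10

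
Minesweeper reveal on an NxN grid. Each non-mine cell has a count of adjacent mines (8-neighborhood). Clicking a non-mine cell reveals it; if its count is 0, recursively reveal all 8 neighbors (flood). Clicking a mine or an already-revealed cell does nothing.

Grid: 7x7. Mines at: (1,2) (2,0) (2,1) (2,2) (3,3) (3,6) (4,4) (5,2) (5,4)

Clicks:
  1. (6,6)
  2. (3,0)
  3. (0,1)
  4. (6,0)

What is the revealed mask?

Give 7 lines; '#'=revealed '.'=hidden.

Answer: .#.....
.......
.......
##.....
##...##
##...##
##...##

Derivation:
Click 1 (6,6) count=0: revealed 6 new [(4,5) (4,6) (5,5) (5,6) (6,5) (6,6)] -> total=6
Click 2 (3,0) count=2: revealed 1 new [(3,0)] -> total=7
Click 3 (0,1) count=1: revealed 1 new [(0,1)] -> total=8
Click 4 (6,0) count=0: revealed 7 new [(3,1) (4,0) (4,1) (5,0) (5,1) (6,0) (6,1)] -> total=15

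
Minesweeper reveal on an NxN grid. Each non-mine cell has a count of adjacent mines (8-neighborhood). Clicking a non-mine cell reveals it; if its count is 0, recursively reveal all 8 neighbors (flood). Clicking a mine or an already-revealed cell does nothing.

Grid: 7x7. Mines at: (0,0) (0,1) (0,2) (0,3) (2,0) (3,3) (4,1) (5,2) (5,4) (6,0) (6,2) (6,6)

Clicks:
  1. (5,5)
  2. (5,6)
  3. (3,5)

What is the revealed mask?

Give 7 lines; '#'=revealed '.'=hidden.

Click 1 (5,5) count=2: revealed 1 new [(5,5)] -> total=1
Click 2 (5,6) count=1: revealed 1 new [(5,6)] -> total=2
Click 3 (3,5) count=0: revealed 15 new [(0,4) (0,5) (0,6) (1,4) (1,5) (1,6) (2,4) (2,5) (2,6) (3,4) (3,5) (3,6) (4,4) (4,5) (4,6)] -> total=17

Answer: ....###
....###
....###
....###
....###
.....##
.......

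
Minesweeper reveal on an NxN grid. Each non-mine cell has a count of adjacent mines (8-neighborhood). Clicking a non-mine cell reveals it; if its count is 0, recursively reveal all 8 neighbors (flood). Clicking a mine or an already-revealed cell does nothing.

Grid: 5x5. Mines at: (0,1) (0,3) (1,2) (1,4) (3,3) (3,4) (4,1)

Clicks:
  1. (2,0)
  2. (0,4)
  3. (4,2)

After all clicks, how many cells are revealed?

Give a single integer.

Click 1 (2,0) count=0: revealed 6 new [(1,0) (1,1) (2,0) (2,1) (3,0) (3,1)] -> total=6
Click 2 (0,4) count=2: revealed 1 new [(0,4)] -> total=7
Click 3 (4,2) count=2: revealed 1 new [(4,2)] -> total=8

Answer: 8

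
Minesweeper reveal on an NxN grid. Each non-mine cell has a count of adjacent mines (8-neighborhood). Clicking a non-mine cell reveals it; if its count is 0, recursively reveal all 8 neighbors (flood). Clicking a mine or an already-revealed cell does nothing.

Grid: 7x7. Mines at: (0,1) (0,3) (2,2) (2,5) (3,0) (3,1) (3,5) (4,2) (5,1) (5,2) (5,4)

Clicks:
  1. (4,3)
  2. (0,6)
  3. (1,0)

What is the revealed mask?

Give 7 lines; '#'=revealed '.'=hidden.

Click 1 (4,3) count=3: revealed 1 new [(4,3)] -> total=1
Click 2 (0,6) count=0: revealed 6 new [(0,4) (0,5) (0,6) (1,4) (1,5) (1,6)] -> total=7
Click 3 (1,0) count=1: revealed 1 new [(1,0)] -> total=8

Answer: ....###
#...###
.......
.......
...#...
.......
.......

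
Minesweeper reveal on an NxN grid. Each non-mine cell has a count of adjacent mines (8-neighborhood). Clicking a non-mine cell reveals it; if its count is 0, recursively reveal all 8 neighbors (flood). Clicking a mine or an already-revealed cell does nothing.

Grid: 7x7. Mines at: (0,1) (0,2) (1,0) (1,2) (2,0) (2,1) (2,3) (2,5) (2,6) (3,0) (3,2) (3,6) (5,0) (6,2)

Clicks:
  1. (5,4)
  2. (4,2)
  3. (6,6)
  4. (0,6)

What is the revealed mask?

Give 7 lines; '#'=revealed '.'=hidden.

Click 1 (5,4) count=0: revealed 15 new [(3,3) (3,4) (3,5) (4,3) (4,4) (4,5) (4,6) (5,3) (5,4) (5,5) (5,6) (6,3) (6,4) (6,5) (6,6)] -> total=15
Click 2 (4,2) count=1: revealed 1 new [(4,2)] -> total=16
Click 3 (6,6) count=0: revealed 0 new [(none)] -> total=16
Click 4 (0,6) count=0: revealed 8 new [(0,3) (0,4) (0,5) (0,6) (1,3) (1,4) (1,5) (1,6)] -> total=24

Answer: ...####
...####
.......
...###.
..#####
...####
...####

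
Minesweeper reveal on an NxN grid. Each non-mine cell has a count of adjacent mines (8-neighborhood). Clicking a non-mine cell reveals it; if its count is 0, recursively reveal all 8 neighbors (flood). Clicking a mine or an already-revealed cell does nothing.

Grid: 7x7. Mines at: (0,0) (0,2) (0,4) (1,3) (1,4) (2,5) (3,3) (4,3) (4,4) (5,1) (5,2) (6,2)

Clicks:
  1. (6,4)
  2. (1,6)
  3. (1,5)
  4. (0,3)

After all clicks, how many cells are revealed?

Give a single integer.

Click 1 (6,4) count=0: revealed 12 new [(3,5) (3,6) (4,5) (4,6) (5,3) (5,4) (5,5) (5,6) (6,3) (6,4) (6,5) (6,6)] -> total=12
Click 2 (1,6) count=1: revealed 1 new [(1,6)] -> total=13
Click 3 (1,5) count=3: revealed 1 new [(1,5)] -> total=14
Click 4 (0,3) count=4: revealed 1 new [(0,3)] -> total=15

Answer: 15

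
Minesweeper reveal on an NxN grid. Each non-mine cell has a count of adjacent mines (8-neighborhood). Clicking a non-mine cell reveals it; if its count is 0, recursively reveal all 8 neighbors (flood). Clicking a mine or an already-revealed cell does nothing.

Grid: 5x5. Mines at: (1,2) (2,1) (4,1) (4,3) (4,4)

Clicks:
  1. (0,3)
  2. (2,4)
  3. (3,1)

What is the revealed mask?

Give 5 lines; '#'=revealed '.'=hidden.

Answer: ...##
...##
...##
.#.##
.....

Derivation:
Click 1 (0,3) count=1: revealed 1 new [(0,3)] -> total=1
Click 2 (2,4) count=0: revealed 7 new [(0,4) (1,3) (1,4) (2,3) (2,4) (3,3) (3,4)] -> total=8
Click 3 (3,1) count=2: revealed 1 new [(3,1)] -> total=9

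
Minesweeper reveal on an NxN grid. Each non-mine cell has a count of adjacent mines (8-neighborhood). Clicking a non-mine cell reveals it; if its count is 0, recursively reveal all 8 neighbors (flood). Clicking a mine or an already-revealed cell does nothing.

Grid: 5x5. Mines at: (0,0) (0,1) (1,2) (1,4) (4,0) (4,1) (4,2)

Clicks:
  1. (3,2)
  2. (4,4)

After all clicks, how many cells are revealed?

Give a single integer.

Click 1 (3,2) count=2: revealed 1 new [(3,2)] -> total=1
Click 2 (4,4) count=0: revealed 6 new [(2,3) (2,4) (3,3) (3,4) (4,3) (4,4)] -> total=7

Answer: 7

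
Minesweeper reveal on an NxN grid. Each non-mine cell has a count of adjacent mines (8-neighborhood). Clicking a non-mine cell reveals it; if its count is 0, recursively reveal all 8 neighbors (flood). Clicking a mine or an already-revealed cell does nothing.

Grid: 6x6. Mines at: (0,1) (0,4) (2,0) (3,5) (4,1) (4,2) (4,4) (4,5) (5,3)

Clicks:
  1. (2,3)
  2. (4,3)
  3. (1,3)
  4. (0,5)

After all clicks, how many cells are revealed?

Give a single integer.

Answer: 14

Derivation:
Click 1 (2,3) count=0: revealed 12 new [(1,1) (1,2) (1,3) (1,4) (2,1) (2,2) (2,3) (2,4) (3,1) (3,2) (3,3) (3,4)] -> total=12
Click 2 (4,3) count=3: revealed 1 new [(4,3)] -> total=13
Click 3 (1,3) count=1: revealed 0 new [(none)] -> total=13
Click 4 (0,5) count=1: revealed 1 new [(0,5)] -> total=14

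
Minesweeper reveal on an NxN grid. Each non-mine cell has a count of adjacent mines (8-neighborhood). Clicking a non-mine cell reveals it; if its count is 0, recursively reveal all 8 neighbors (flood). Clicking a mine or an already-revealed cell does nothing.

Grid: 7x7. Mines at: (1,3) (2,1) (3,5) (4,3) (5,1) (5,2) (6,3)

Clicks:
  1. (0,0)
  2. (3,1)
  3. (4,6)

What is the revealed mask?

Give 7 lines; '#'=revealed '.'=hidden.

Answer: ###....
###....
.......
.#.....
......#
.......
.......

Derivation:
Click 1 (0,0) count=0: revealed 6 new [(0,0) (0,1) (0,2) (1,0) (1,1) (1,2)] -> total=6
Click 2 (3,1) count=1: revealed 1 new [(3,1)] -> total=7
Click 3 (4,6) count=1: revealed 1 new [(4,6)] -> total=8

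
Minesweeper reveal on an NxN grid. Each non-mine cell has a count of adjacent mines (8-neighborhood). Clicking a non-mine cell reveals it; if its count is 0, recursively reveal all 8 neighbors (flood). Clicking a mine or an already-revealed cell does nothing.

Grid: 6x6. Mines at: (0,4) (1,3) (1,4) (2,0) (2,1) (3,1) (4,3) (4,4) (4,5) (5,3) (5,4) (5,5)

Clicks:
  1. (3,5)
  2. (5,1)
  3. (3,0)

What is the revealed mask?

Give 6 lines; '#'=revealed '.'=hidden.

Answer: ......
......
......
#....#
###...
###...

Derivation:
Click 1 (3,5) count=2: revealed 1 new [(3,5)] -> total=1
Click 2 (5,1) count=0: revealed 6 new [(4,0) (4,1) (4,2) (5,0) (5,1) (5,2)] -> total=7
Click 3 (3,0) count=3: revealed 1 new [(3,0)] -> total=8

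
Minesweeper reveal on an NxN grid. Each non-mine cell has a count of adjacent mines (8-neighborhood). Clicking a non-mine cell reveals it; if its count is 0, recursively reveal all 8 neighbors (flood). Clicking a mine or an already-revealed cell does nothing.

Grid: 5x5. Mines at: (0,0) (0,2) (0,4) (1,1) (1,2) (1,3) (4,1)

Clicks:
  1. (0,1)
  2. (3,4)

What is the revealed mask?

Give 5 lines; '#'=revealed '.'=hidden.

Answer: .#...
.....
..###
..###
..###

Derivation:
Click 1 (0,1) count=4: revealed 1 new [(0,1)] -> total=1
Click 2 (3,4) count=0: revealed 9 new [(2,2) (2,3) (2,4) (3,2) (3,3) (3,4) (4,2) (4,3) (4,4)] -> total=10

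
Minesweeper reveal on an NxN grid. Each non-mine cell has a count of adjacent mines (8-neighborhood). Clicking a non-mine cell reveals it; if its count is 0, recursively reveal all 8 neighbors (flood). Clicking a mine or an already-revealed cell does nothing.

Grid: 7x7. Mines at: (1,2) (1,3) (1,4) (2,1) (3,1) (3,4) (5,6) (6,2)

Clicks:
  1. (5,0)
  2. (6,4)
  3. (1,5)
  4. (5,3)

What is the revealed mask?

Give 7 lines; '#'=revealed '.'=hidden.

Click 1 (5,0) count=0: revealed 6 new [(4,0) (4,1) (5,0) (5,1) (6,0) (6,1)] -> total=6
Click 2 (6,4) count=0: revealed 9 new [(4,3) (4,4) (4,5) (5,3) (5,4) (5,5) (6,3) (6,4) (6,5)] -> total=15
Click 3 (1,5) count=1: revealed 1 new [(1,5)] -> total=16
Click 4 (5,3) count=1: revealed 0 new [(none)] -> total=16

Answer: .......
.....#.
.......
.......
##.###.
##.###.
##.###.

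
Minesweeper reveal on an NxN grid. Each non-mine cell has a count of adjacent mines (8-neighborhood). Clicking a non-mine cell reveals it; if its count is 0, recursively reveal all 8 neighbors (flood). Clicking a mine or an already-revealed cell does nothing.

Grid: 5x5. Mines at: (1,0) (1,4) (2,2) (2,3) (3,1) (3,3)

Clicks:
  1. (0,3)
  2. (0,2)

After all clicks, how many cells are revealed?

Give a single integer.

Answer: 6

Derivation:
Click 1 (0,3) count=1: revealed 1 new [(0,3)] -> total=1
Click 2 (0,2) count=0: revealed 5 new [(0,1) (0,2) (1,1) (1,2) (1,3)] -> total=6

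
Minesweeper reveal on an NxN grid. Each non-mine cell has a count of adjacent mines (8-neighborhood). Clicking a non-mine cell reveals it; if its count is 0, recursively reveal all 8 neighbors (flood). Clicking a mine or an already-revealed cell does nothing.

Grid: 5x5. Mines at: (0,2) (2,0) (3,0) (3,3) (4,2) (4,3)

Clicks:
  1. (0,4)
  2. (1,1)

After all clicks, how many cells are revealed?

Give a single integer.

Answer: 7

Derivation:
Click 1 (0,4) count=0: revealed 6 new [(0,3) (0,4) (1,3) (1,4) (2,3) (2,4)] -> total=6
Click 2 (1,1) count=2: revealed 1 new [(1,1)] -> total=7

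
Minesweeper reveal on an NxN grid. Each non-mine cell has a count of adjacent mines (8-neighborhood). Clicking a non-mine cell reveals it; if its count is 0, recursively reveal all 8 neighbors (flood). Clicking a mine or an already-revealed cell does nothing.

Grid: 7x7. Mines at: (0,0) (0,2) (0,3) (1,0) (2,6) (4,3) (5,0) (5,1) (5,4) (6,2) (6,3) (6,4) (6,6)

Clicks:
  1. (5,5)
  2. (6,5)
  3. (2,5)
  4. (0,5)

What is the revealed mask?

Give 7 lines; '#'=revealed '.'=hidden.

Click 1 (5,5) count=3: revealed 1 new [(5,5)] -> total=1
Click 2 (6,5) count=3: revealed 1 new [(6,5)] -> total=2
Click 3 (2,5) count=1: revealed 1 new [(2,5)] -> total=3
Click 4 (0,5) count=0: revealed 6 new [(0,4) (0,5) (0,6) (1,4) (1,5) (1,6)] -> total=9

Answer: ....###
....###
.....#.
.......
.......
.....#.
.....#.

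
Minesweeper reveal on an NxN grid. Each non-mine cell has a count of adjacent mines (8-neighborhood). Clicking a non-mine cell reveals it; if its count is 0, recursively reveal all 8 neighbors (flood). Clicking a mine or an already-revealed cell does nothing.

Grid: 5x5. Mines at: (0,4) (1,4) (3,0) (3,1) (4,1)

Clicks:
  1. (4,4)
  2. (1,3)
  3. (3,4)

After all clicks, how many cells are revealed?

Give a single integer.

Answer: 10

Derivation:
Click 1 (4,4) count=0: revealed 9 new [(2,2) (2,3) (2,4) (3,2) (3,3) (3,4) (4,2) (4,3) (4,4)] -> total=9
Click 2 (1,3) count=2: revealed 1 new [(1,3)] -> total=10
Click 3 (3,4) count=0: revealed 0 new [(none)] -> total=10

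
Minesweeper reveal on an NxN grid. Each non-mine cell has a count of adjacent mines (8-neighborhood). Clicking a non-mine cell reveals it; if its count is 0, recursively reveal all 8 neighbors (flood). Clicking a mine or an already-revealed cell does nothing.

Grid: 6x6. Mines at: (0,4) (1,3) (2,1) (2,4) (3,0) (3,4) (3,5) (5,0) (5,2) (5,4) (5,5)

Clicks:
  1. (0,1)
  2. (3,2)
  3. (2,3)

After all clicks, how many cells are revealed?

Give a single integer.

Answer: 8

Derivation:
Click 1 (0,1) count=0: revealed 6 new [(0,0) (0,1) (0,2) (1,0) (1,1) (1,2)] -> total=6
Click 2 (3,2) count=1: revealed 1 new [(3,2)] -> total=7
Click 3 (2,3) count=3: revealed 1 new [(2,3)] -> total=8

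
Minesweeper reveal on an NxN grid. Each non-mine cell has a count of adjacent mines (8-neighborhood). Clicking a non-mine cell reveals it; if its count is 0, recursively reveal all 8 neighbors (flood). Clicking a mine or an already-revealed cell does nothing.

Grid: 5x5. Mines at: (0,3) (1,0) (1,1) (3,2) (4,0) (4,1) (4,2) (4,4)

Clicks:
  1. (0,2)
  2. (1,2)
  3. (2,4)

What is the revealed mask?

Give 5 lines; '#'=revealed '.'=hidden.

Answer: ..#..
..###
...##
...##
.....

Derivation:
Click 1 (0,2) count=2: revealed 1 new [(0,2)] -> total=1
Click 2 (1,2) count=2: revealed 1 new [(1,2)] -> total=2
Click 3 (2,4) count=0: revealed 6 new [(1,3) (1,4) (2,3) (2,4) (3,3) (3,4)] -> total=8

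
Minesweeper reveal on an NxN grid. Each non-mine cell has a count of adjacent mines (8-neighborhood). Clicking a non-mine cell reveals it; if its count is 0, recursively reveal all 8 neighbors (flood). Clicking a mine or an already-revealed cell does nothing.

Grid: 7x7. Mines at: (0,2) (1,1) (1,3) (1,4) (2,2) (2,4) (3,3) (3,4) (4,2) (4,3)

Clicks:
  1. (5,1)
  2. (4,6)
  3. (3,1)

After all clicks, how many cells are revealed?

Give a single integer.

Answer: 31

Derivation:
Click 1 (5,1) count=1: revealed 1 new [(5,1)] -> total=1
Click 2 (4,6) count=0: revealed 30 new [(0,5) (0,6) (1,5) (1,6) (2,0) (2,1) (2,5) (2,6) (3,0) (3,1) (3,5) (3,6) (4,0) (4,1) (4,4) (4,5) (4,6) (5,0) (5,2) (5,3) (5,4) (5,5) (5,6) (6,0) (6,1) (6,2) (6,3) (6,4) (6,5) (6,6)] -> total=31
Click 3 (3,1) count=2: revealed 0 new [(none)] -> total=31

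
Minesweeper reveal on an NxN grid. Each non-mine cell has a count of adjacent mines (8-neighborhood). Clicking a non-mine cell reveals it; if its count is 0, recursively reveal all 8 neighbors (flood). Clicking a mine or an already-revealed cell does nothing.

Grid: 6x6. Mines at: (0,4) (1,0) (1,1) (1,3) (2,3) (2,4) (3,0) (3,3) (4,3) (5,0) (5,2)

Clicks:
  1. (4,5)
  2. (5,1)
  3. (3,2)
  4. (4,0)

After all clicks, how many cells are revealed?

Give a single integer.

Answer: 9

Derivation:
Click 1 (4,5) count=0: revealed 6 new [(3,4) (3,5) (4,4) (4,5) (5,4) (5,5)] -> total=6
Click 2 (5,1) count=2: revealed 1 new [(5,1)] -> total=7
Click 3 (3,2) count=3: revealed 1 new [(3,2)] -> total=8
Click 4 (4,0) count=2: revealed 1 new [(4,0)] -> total=9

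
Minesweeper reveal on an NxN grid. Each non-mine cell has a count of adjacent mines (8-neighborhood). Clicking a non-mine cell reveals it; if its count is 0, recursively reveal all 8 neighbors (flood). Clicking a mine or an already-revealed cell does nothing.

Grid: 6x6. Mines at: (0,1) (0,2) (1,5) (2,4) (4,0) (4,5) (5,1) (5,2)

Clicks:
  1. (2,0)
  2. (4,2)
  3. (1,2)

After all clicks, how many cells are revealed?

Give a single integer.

Click 1 (2,0) count=0: revealed 15 new [(1,0) (1,1) (1,2) (1,3) (2,0) (2,1) (2,2) (2,3) (3,0) (3,1) (3,2) (3,3) (4,1) (4,2) (4,3)] -> total=15
Click 2 (4,2) count=2: revealed 0 new [(none)] -> total=15
Click 3 (1,2) count=2: revealed 0 new [(none)] -> total=15

Answer: 15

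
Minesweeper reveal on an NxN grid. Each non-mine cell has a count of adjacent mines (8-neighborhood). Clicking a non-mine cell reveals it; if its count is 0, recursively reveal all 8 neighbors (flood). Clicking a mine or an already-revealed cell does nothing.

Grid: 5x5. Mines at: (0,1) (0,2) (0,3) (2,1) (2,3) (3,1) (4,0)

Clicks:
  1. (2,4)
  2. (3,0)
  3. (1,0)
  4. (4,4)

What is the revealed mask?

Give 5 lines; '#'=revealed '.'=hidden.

Answer: .....
#....
....#
#.###
..###

Derivation:
Click 1 (2,4) count=1: revealed 1 new [(2,4)] -> total=1
Click 2 (3,0) count=3: revealed 1 new [(3,0)] -> total=2
Click 3 (1,0) count=2: revealed 1 new [(1,0)] -> total=3
Click 4 (4,4) count=0: revealed 6 new [(3,2) (3,3) (3,4) (4,2) (4,3) (4,4)] -> total=9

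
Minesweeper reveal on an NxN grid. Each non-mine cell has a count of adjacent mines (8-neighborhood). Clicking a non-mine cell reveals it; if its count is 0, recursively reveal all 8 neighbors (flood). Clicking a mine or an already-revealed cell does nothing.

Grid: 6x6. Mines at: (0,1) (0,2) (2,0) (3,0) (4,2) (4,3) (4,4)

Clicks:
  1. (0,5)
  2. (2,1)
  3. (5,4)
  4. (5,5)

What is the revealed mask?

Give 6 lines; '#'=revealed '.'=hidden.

Answer: ...###
.#####
.#####
.#####
......
....##

Derivation:
Click 1 (0,5) count=0: revealed 18 new [(0,3) (0,4) (0,5) (1,1) (1,2) (1,3) (1,4) (1,5) (2,1) (2,2) (2,3) (2,4) (2,5) (3,1) (3,2) (3,3) (3,4) (3,5)] -> total=18
Click 2 (2,1) count=2: revealed 0 new [(none)] -> total=18
Click 3 (5,4) count=2: revealed 1 new [(5,4)] -> total=19
Click 4 (5,5) count=1: revealed 1 new [(5,5)] -> total=20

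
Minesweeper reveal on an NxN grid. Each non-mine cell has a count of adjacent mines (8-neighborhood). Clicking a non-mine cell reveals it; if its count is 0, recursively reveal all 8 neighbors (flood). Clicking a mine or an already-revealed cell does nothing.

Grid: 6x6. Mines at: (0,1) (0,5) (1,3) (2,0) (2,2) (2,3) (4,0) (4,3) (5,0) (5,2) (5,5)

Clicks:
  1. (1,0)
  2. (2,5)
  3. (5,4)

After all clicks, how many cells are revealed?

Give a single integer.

Answer: 10

Derivation:
Click 1 (1,0) count=2: revealed 1 new [(1,0)] -> total=1
Click 2 (2,5) count=0: revealed 8 new [(1,4) (1,5) (2,4) (2,5) (3,4) (3,5) (4,4) (4,5)] -> total=9
Click 3 (5,4) count=2: revealed 1 new [(5,4)] -> total=10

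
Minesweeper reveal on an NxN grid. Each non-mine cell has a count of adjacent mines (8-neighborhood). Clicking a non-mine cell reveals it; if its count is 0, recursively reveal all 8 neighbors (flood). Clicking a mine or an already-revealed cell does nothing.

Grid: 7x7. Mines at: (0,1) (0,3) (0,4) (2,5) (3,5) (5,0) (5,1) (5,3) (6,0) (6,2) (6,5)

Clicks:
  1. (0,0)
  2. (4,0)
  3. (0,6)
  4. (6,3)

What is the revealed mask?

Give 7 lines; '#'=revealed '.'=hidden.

Answer: #....##
.....##
.......
.......
#......
.......
...#...

Derivation:
Click 1 (0,0) count=1: revealed 1 new [(0,0)] -> total=1
Click 2 (4,0) count=2: revealed 1 new [(4,0)] -> total=2
Click 3 (0,6) count=0: revealed 4 new [(0,5) (0,6) (1,5) (1,6)] -> total=6
Click 4 (6,3) count=2: revealed 1 new [(6,3)] -> total=7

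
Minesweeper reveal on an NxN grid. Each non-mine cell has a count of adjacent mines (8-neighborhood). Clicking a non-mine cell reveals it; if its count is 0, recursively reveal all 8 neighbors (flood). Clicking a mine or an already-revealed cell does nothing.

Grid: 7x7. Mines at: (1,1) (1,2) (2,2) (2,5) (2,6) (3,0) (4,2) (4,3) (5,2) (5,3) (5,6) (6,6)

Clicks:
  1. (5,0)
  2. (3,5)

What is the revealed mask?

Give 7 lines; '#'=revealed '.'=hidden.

Click 1 (5,0) count=0: revealed 6 new [(4,0) (4,1) (5,0) (5,1) (6,0) (6,1)] -> total=6
Click 2 (3,5) count=2: revealed 1 new [(3,5)] -> total=7

Answer: .......
.......
.......
.....#.
##.....
##.....
##.....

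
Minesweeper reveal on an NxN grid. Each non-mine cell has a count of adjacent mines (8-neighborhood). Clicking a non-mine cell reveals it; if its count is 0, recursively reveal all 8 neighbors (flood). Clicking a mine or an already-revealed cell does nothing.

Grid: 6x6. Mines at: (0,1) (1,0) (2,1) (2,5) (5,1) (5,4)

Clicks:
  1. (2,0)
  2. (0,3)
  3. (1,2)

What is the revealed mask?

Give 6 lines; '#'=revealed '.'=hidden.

Click 1 (2,0) count=2: revealed 1 new [(2,0)] -> total=1
Click 2 (0,3) count=0: revealed 17 new [(0,2) (0,3) (0,4) (0,5) (1,2) (1,3) (1,4) (1,5) (2,2) (2,3) (2,4) (3,2) (3,3) (3,4) (4,2) (4,3) (4,4)] -> total=18
Click 3 (1,2) count=2: revealed 0 new [(none)] -> total=18

Answer: ..####
..####
#.###.
..###.
..###.
......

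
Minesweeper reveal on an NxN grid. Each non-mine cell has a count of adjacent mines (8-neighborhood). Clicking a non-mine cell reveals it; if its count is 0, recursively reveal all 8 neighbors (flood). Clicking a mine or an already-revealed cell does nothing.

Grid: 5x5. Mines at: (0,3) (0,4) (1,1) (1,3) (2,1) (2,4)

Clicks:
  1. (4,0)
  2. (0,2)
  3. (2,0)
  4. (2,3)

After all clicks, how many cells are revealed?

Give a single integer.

Answer: 13

Derivation:
Click 1 (4,0) count=0: revealed 10 new [(3,0) (3,1) (3,2) (3,3) (3,4) (4,0) (4,1) (4,2) (4,3) (4,4)] -> total=10
Click 2 (0,2) count=3: revealed 1 new [(0,2)] -> total=11
Click 3 (2,0) count=2: revealed 1 new [(2,0)] -> total=12
Click 4 (2,3) count=2: revealed 1 new [(2,3)] -> total=13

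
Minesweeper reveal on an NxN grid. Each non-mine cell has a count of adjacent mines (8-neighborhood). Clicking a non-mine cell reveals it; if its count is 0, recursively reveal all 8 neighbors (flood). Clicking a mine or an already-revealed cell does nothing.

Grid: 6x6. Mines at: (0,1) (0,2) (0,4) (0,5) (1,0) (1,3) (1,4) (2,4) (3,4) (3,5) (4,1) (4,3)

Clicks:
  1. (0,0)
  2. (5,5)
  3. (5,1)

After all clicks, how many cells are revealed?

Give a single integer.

Click 1 (0,0) count=2: revealed 1 new [(0,0)] -> total=1
Click 2 (5,5) count=0: revealed 4 new [(4,4) (4,5) (5,4) (5,5)] -> total=5
Click 3 (5,1) count=1: revealed 1 new [(5,1)] -> total=6

Answer: 6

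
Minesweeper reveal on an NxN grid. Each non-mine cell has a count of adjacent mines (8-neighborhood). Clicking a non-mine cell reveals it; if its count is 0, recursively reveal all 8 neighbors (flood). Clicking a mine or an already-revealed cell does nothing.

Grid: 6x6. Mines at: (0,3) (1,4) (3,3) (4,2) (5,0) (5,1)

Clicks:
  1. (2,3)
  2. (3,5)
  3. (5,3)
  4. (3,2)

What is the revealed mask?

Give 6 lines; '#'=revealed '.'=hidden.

Answer: ......
......
...###
..#.##
...###
...###

Derivation:
Click 1 (2,3) count=2: revealed 1 new [(2,3)] -> total=1
Click 2 (3,5) count=0: revealed 10 new [(2,4) (2,5) (3,4) (3,5) (4,3) (4,4) (4,5) (5,3) (5,4) (5,5)] -> total=11
Click 3 (5,3) count=1: revealed 0 new [(none)] -> total=11
Click 4 (3,2) count=2: revealed 1 new [(3,2)] -> total=12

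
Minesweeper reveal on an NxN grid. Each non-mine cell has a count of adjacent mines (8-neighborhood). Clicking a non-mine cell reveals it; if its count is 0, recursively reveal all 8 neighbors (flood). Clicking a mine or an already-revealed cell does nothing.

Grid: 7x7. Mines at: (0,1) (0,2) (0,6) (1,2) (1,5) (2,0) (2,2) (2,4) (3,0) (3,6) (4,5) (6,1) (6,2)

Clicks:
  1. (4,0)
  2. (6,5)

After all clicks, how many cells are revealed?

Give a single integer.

Answer: 9

Derivation:
Click 1 (4,0) count=1: revealed 1 new [(4,0)] -> total=1
Click 2 (6,5) count=0: revealed 8 new [(5,3) (5,4) (5,5) (5,6) (6,3) (6,4) (6,5) (6,6)] -> total=9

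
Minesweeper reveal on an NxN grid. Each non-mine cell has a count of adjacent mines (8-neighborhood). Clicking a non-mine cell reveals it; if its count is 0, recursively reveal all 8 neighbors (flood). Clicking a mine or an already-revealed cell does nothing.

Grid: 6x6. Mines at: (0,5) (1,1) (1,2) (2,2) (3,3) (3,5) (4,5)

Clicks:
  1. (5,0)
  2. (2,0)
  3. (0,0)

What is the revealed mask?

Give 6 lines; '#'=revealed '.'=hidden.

Answer: #.....
......
##....
###...
#####.
#####.

Derivation:
Click 1 (5,0) count=0: revealed 15 new [(2,0) (2,1) (3,0) (3,1) (3,2) (4,0) (4,1) (4,2) (4,3) (4,4) (5,0) (5,1) (5,2) (5,3) (5,4)] -> total=15
Click 2 (2,0) count=1: revealed 0 new [(none)] -> total=15
Click 3 (0,0) count=1: revealed 1 new [(0,0)] -> total=16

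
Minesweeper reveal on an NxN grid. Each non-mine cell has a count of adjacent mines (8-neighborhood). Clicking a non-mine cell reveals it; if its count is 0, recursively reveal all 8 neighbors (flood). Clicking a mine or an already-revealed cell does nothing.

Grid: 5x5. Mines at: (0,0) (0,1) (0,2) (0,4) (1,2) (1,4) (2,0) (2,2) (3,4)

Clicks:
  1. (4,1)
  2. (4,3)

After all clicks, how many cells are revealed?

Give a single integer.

Answer: 8

Derivation:
Click 1 (4,1) count=0: revealed 8 new [(3,0) (3,1) (3,2) (3,3) (4,0) (4,1) (4,2) (4,3)] -> total=8
Click 2 (4,3) count=1: revealed 0 new [(none)] -> total=8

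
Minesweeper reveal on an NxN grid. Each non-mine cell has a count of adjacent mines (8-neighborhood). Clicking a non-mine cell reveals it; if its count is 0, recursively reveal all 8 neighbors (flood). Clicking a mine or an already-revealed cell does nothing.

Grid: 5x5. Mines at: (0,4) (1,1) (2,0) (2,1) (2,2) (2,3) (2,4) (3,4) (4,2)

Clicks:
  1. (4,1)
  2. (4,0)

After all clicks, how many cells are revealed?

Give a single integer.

Click 1 (4,1) count=1: revealed 1 new [(4,1)] -> total=1
Click 2 (4,0) count=0: revealed 3 new [(3,0) (3,1) (4,0)] -> total=4

Answer: 4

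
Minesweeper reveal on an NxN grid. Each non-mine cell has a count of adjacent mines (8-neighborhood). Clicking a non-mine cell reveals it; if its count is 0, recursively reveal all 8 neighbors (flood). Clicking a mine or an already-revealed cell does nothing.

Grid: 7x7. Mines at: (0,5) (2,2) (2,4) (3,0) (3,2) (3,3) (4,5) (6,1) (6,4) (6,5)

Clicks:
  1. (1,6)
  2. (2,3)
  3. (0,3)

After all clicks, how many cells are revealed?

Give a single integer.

Click 1 (1,6) count=1: revealed 1 new [(1,6)] -> total=1
Click 2 (2,3) count=4: revealed 1 new [(2,3)] -> total=2
Click 3 (0,3) count=0: revealed 12 new [(0,0) (0,1) (0,2) (0,3) (0,4) (1,0) (1,1) (1,2) (1,3) (1,4) (2,0) (2,1)] -> total=14

Answer: 14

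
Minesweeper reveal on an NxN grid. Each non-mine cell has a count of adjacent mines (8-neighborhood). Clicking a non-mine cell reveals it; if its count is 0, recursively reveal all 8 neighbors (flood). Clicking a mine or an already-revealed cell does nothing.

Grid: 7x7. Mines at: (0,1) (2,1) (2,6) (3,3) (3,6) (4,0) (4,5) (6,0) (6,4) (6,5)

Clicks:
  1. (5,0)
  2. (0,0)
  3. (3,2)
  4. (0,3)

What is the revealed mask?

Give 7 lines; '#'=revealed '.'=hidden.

Click 1 (5,0) count=2: revealed 1 new [(5,0)] -> total=1
Click 2 (0,0) count=1: revealed 1 new [(0,0)] -> total=2
Click 3 (3,2) count=2: revealed 1 new [(3,2)] -> total=3
Click 4 (0,3) count=0: revealed 14 new [(0,2) (0,3) (0,4) (0,5) (0,6) (1,2) (1,3) (1,4) (1,5) (1,6) (2,2) (2,3) (2,4) (2,5)] -> total=17

Answer: #.#####
..#####
..####.
..#....
.......
#......
.......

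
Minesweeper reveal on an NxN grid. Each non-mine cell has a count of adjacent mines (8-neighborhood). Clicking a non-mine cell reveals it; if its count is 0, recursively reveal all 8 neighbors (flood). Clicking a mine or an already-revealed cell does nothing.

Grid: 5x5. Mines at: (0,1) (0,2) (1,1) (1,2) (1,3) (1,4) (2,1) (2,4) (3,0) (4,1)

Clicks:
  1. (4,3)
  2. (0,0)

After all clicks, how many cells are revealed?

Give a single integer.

Click 1 (4,3) count=0: revealed 6 new [(3,2) (3,3) (3,4) (4,2) (4,3) (4,4)] -> total=6
Click 2 (0,0) count=2: revealed 1 new [(0,0)] -> total=7

Answer: 7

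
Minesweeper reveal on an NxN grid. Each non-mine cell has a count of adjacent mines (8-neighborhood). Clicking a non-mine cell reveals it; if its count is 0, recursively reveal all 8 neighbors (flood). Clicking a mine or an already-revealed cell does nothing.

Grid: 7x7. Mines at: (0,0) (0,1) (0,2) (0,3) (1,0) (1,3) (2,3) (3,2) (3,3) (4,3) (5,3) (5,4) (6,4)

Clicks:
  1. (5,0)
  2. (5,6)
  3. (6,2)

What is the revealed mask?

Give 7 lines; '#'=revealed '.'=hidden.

Click 1 (5,0) count=0: revealed 13 new [(2,0) (2,1) (3,0) (3,1) (4,0) (4,1) (4,2) (5,0) (5,1) (5,2) (6,0) (6,1) (6,2)] -> total=13
Click 2 (5,6) count=0: revealed 19 new [(0,4) (0,5) (0,6) (1,4) (1,5) (1,6) (2,4) (2,5) (2,6) (3,4) (3,5) (3,6) (4,4) (4,5) (4,6) (5,5) (5,6) (6,5) (6,6)] -> total=32
Click 3 (6,2) count=1: revealed 0 new [(none)] -> total=32

Answer: ....###
....###
##..###
##..###
###.###
###..##
###..##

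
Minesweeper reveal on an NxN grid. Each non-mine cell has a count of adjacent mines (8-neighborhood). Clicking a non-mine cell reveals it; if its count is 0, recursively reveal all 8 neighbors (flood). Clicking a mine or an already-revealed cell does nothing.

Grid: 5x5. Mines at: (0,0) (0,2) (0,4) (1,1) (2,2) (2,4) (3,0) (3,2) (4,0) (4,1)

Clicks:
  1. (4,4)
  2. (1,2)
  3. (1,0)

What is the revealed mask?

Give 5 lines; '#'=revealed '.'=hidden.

Answer: .....
#.#..
.....
...##
...##

Derivation:
Click 1 (4,4) count=0: revealed 4 new [(3,3) (3,4) (4,3) (4,4)] -> total=4
Click 2 (1,2) count=3: revealed 1 new [(1,2)] -> total=5
Click 3 (1,0) count=2: revealed 1 new [(1,0)] -> total=6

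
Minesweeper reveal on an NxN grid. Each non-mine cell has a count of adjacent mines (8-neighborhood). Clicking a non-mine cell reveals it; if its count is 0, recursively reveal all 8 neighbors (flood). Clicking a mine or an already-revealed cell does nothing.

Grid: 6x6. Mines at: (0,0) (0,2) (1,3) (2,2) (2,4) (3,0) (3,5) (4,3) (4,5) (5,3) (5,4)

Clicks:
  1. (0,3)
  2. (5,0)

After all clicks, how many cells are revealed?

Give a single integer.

Click 1 (0,3) count=2: revealed 1 new [(0,3)] -> total=1
Click 2 (5,0) count=0: revealed 6 new [(4,0) (4,1) (4,2) (5,0) (5,1) (5,2)] -> total=7

Answer: 7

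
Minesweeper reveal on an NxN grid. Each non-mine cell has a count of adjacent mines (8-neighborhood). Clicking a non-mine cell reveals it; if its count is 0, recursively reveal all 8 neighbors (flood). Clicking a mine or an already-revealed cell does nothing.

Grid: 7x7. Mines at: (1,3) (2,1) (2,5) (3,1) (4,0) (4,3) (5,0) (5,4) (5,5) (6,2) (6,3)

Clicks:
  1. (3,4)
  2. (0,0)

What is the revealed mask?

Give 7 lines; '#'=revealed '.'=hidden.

Click 1 (3,4) count=2: revealed 1 new [(3,4)] -> total=1
Click 2 (0,0) count=0: revealed 6 new [(0,0) (0,1) (0,2) (1,0) (1,1) (1,2)] -> total=7

Answer: ###....
###....
.......
....#..
.......
.......
.......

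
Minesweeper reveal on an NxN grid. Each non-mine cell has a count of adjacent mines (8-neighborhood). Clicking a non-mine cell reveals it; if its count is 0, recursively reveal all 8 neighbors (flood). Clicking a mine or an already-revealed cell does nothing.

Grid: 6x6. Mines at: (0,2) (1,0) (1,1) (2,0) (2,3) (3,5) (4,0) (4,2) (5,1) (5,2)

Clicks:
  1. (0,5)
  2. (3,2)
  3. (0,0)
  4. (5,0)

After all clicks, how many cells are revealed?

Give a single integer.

Answer: 11

Derivation:
Click 1 (0,5) count=0: revealed 8 new [(0,3) (0,4) (0,5) (1,3) (1,4) (1,5) (2,4) (2,5)] -> total=8
Click 2 (3,2) count=2: revealed 1 new [(3,2)] -> total=9
Click 3 (0,0) count=2: revealed 1 new [(0,0)] -> total=10
Click 4 (5,0) count=2: revealed 1 new [(5,0)] -> total=11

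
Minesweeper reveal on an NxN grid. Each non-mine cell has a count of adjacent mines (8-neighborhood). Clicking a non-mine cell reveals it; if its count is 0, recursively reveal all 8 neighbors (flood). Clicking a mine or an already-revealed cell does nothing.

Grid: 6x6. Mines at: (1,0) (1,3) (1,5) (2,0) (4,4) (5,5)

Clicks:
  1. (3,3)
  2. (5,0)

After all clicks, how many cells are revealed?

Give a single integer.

Click 1 (3,3) count=1: revealed 1 new [(3,3)] -> total=1
Click 2 (5,0) count=0: revealed 14 new [(2,1) (2,2) (2,3) (3,0) (3,1) (3,2) (4,0) (4,1) (4,2) (4,3) (5,0) (5,1) (5,2) (5,3)] -> total=15

Answer: 15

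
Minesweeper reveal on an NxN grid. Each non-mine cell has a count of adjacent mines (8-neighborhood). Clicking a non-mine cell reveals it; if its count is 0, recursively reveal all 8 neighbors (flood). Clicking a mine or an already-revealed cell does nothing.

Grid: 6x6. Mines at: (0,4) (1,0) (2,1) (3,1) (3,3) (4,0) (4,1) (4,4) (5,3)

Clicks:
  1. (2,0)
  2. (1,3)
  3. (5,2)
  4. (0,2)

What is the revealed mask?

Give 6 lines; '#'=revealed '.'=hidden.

Click 1 (2,0) count=3: revealed 1 new [(2,0)] -> total=1
Click 2 (1,3) count=1: revealed 1 new [(1,3)] -> total=2
Click 3 (5,2) count=2: revealed 1 new [(5,2)] -> total=3
Click 4 (0,2) count=0: revealed 5 new [(0,1) (0,2) (0,3) (1,1) (1,2)] -> total=8

Answer: .###..
.###..
#.....
......
......
..#...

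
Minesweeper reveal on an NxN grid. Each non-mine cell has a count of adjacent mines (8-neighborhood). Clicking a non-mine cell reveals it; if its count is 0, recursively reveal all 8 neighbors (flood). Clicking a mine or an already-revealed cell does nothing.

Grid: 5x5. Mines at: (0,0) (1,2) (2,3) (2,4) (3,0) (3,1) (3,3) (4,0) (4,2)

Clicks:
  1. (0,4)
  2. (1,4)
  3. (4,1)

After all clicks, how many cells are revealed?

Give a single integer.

Click 1 (0,4) count=0: revealed 4 new [(0,3) (0,4) (1,3) (1,4)] -> total=4
Click 2 (1,4) count=2: revealed 0 new [(none)] -> total=4
Click 3 (4,1) count=4: revealed 1 new [(4,1)] -> total=5

Answer: 5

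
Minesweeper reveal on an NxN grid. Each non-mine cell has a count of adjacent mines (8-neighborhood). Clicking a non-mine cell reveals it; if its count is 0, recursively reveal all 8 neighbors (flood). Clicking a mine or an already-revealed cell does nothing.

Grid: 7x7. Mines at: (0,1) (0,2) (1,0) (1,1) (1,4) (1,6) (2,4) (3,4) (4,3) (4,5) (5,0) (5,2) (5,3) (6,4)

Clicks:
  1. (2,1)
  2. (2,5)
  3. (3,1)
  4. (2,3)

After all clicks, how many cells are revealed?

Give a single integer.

Click 1 (2,1) count=2: revealed 1 new [(2,1)] -> total=1
Click 2 (2,5) count=4: revealed 1 new [(2,5)] -> total=2
Click 3 (3,1) count=0: revealed 8 new [(2,0) (2,2) (3,0) (3,1) (3,2) (4,0) (4,1) (4,2)] -> total=10
Click 4 (2,3) count=3: revealed 1 new [(2,3)] -> total=11

Answer: 11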